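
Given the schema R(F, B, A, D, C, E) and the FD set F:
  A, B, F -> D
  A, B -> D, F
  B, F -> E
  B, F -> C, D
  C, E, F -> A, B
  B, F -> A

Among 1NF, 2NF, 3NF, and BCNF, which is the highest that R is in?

BCNF

Candidate keys: {A, B}, {B, F}, {C, E, F}. Prime attributes: {A, B, C, E, F}.
Every FD has a superkey on the left, so the relation is in BCNF.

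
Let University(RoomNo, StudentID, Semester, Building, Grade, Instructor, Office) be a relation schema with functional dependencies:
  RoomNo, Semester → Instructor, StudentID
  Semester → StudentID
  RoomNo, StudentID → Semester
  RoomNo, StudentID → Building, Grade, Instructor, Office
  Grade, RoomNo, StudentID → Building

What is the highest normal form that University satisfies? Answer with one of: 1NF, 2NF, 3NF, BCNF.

Candidate keys: {RoomNo, Semester}, {RoomNo, StudentID}. Prime attributes: {RoomNo, Semester, StudentID}.
Semester → StudentID breaks BCNF: {Semester}⁺ = {Semester, StudentID}, so {Semester} is not a superkey.
Its right-hand attributes {StudentID} are all prime, as are those of every other non-superkey FD — the relation is in 3NF.

3NF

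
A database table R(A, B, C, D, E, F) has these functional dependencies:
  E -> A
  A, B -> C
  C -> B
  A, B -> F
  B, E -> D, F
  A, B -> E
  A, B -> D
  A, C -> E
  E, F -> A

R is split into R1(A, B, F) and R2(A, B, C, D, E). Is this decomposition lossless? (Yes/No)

The shared attributes are {A, B} and {A, B}⁺ = {A, B, C, D, E, F}.
Since R1 ⊆ {A, B, C, D, E, F}, the intersection is a superkey of R1; the decomposition is lossless.

Yes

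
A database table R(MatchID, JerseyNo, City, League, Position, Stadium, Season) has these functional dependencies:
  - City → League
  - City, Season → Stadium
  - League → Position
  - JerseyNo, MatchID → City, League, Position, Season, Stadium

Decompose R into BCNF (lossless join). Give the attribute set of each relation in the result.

{City, JerseyNo, MatchID, Season}; {City, League}; {City, Season, Stadium}; {League, Position}

Candidate key of the original relation: {JerseyNo, MatchID}.
{City, JerseyNo, League, MatchID, Position, Season, Stadium}: {City} determines {City, League, Position} here but is not a superkey — split on City → League, Position, giving {City, League, Position} and {City, JerseyNo, MatchID, Season, Stadium}.
{City, League, Position}: {League} determines {League, Position} here but is not a superkey — split on League → Position, giving {League, Position} and {City, League}.
{League, Position} is in BCNF.
{City, League} is in BCNF.
{City, JerseyNo, MatchID, Season, Stadium}: {City, Season} determines {City, Season, Stadium} here but is not a superkey — split on City, Season → Stadium, giving {City, Season, Stadium} and {City, JerseyNo, MatchID, Season}.
{City, Season, Stadium} is in BCNF.
{City, JerseyNo, MatchID, Season} is in BCNF.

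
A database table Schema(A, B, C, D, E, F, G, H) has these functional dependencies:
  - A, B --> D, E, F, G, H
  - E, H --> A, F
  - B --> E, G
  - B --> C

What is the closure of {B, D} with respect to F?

{B, C, D, E, G}

Start with {B, D}.
B --> E, G applies; add {E, G} → now {B, D, E, G}.
B --> C applies; add {C} → now {B, C, D, E, G}.
No further FD applies.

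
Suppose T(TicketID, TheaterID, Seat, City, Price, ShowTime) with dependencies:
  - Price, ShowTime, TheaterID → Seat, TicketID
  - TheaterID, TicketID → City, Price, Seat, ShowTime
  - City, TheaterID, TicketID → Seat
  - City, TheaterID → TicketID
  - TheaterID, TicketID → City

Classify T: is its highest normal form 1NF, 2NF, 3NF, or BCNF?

Candidate keys: {City, TheaterID}, {Price, ShowTime, TheaterID}, {TheaterID, TicketID}. Prime attributes: {City, Price, ShowTime, TheaterID, TicketID}.
Each dependency's left side is a superkey — BCNF holds.

BCNF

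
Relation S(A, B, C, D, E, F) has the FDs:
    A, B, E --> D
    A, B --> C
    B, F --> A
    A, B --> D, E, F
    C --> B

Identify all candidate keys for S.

{A, B}, {A, C}, {B, F}, {C, F}

Closure of {A, B} is {A, B, C, D, E, F}, the whole schema; {A, B} is a candidate key.
Closure of {A, C} is {A, B, C, D, E, F}, the whole schema; {A, C} is a candidate key.
Closure of {B, F} is {A, B, C, D, E, F}, the whole schema; {B, F} is a candidate key.
Closure of {C, F} is {A, B, C, D, E, F}, the whole schema; {C, F} is a candidate key.
No proper subset of any of these is a key, and no other minimal superkey exists.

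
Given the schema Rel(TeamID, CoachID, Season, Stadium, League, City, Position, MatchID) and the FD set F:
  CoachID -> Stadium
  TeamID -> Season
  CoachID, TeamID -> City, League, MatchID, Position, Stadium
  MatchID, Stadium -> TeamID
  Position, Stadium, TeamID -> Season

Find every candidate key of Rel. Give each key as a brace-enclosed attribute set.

{CoachID, MatchID}, {CoachID, TeamID}

{CoachID} never appears on the right of any FD, so every key must include it.
{CoachID, MatchID} is a candidate key since {CoachID, MatchID}⁺ = {City, CoachID, League, MatchID, Position, Season, Stadium, TeamID} covers every attribute.
{CoachID, TeamID} is a candidate key since {CoachID, TeamID}⁺ = {City, CoachID, League, MatchID, Position, Season, Stadium, TeamID} covers every attribute.
No proper subset of any of these is a key, and no other minimal superkey exists.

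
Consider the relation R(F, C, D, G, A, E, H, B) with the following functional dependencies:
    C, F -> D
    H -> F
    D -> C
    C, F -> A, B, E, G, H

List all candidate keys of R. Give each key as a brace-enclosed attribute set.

{C, F}, {C, H}, {D, F}, {D, H}

{C, F}⁺ = {A, B, C, D, E, F, G, H} — all of the relation — so {C, F} is a candidate key.
{C, H}⁺ = {A, B, C, D, E, F, G, H} — all of the relation — so {C, H} is a candidate key.
{D, F}⁺ = {A, B, C, D, E, F, G, H} — all of the relation — so {D, F} is a candidate key.
{D, H}⁺ = {A, B, C, D, E, F, G, H} — all of the relation — so {D, H} is a candidate key.
Any other superkey properly contains one of these, so there are no further candidate keys.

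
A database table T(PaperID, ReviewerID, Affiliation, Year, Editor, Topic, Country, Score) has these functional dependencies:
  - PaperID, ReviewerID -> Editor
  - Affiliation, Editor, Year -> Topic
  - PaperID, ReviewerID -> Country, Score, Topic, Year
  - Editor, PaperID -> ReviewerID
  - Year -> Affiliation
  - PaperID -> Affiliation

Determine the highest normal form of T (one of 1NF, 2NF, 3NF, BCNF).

Candidate keys: {Editor, PaperID}, {PaperID, ReviewerID}. Prime attributes: {Editor, PaperID, ReviewerID}.
Affiliation, Editor, Year -> Topic: {Affiliation, Editor, Year}⁺ = {Affiliation, Editor, Topic, Year}, which is not all of the attributes, so the left side is not a superkey — BCNF is violated.
Because {Topic} is non-prime and the left side of Affiliation, Editor, Year -> Topic is not a superkey, the relation is not in 3NF.
{PaperID} is a proper subset of the key {Editor, PaperID}, and {PaperID}⁺ contains the non-prime attribute {Affiliation} — a partial dependency, so 2NF is violated.

1NF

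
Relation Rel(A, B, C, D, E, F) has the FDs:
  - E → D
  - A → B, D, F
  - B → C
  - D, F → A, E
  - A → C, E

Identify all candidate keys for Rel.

{A}, {D, F}, {E, F}

{A}⁺ = {A, B, C, D, E, F}, which is every attribute, so {A} is a candidate key.
{D, F}⁺ = {A, B, C, D, E, F}, which is every attribute, so {D, F} is a candidate key.
{E, F}⁺ = {A, B, C, D, E, F}, which is every attribute, so {E, F} is a candidate key.
No proper subset of any of these is a key, and no other minimal superkey exists.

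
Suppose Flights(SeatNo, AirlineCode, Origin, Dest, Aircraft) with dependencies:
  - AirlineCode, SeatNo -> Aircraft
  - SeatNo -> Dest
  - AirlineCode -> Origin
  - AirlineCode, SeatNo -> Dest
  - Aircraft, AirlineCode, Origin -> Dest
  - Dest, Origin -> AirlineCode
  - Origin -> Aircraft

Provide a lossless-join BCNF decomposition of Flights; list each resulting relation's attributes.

{Aircraft, Origin}; {AirlineCode, Origin}; {AirlineCode, SeatNo}; {Dest, SeatNo}

Candidate keys of the original relation: {AirlineCode, SeatNo}, {Origin, SeatNo}.
In {Aircraft, AirlineCode, Dest, Origin, SeatNo}, {SeatNo} is not a superkey ({SeatNo}⁺ restricted to this set is {Dest, SeatNo}), so split on SeatNo -> Dest into {Dest, SeatNo} and {Aircraft, AirlineCode, Origin, SeatNo}.
{Dest, SeatNo} has no BCNF violation.
In {Aircraft, AirlineCode, Origin, SeatNo}, {AirlineCode} is not a superkey ({AirlineCode}⁺ restricted to this set is {Aircraft, AirlineCode, Origin}), so split on AirlineCode -> Aircraft, Origin into {Aircraft, AirlineCode, Origin} and {AirlineCode, SeatNo}.
In {Aircraft, AirlineCode, Origin}, {Origin} is not a superkey ({Origin}⁺ restricted to this set is {Aircraft, Origin}), so split on Origin -> Aircraft into {Aircraft, Origin} and {AirlineCode, Origin}.
{Aircraft, Origin} has no BCNF violation.
{AirlineCode, Origin} has no BCNF violation.
{AirlineCode, SeatNo} has no BCNF violation.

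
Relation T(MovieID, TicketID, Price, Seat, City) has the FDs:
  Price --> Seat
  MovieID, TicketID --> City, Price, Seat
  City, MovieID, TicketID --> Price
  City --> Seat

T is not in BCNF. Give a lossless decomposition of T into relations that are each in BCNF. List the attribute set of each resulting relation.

Candidate key of the original relation: {MovieID, TicketID}.
Within {City, MovieID, Price, Seat, TicketID}: {Price}⁺ ∩ {City, MovieID, Price, Seat, TicketID} = {Price, Seat}, not the whole set, so Price --> Seat violates BCNF; decompose into {Price, Seat} and {City, MovieID, Price, TicketID}.
{Price, Seat} is in BCNF.
{City, MovieID, Price, TicketID} is in BCNF.

{City, MovieID, Price, TicketID}; {Price, Seat}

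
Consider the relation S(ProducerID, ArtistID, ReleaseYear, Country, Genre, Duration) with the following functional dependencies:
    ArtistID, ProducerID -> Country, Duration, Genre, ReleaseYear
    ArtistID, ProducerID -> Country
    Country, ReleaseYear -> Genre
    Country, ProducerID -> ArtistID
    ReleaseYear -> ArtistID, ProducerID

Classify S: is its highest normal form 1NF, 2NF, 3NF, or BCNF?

BCNF

Candidate keys: {ArtistID, ProducerID}, {Country, ProducerID}, {ReleaseYear}. Prime attributes: {ArtistID, Country, ProducerID, ReleaseYear}.
Every FD has a superkey on the left, so the relation is in BCNF.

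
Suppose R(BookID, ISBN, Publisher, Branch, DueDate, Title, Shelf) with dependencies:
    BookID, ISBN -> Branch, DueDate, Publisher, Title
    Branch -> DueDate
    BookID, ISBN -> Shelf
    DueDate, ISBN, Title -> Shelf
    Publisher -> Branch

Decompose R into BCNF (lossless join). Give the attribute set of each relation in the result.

Candidate key of the original relation: {BookID, ISBN}.
{BookID, Branch, DueDate, ISBN, Publisher, Shelf, Title}: {Branch} determines {Branch, DueDate} here but is not a superkey — split on Branch -> DueDate, giving {Branch, DueDate} and {BookID, Branch, ISBN, Publisher, Shelf, Title}.
{Branch, DueDate} is in BCNF.
{BookID, Branch, ISBN, Publisher, Shelf, Title}: {Publisher} determines {Branch, Publisher} here but is not a superkey — split on Publisher -> Branch, giving {Branch, Publisher} and {BookID, ISBN, Publisher, Shelf, Title}.
{Branch, Publisher} is in BCNF.
{BookID, ISBN, Publisher, Shelf, Title}: {ISBN, Publisher, Title} determines {ISBN, Publisher, Shelf, Title} here but is not a superkey — split on ISBN, Publisher, Title -> Shelf, giving {ISBN, Publisher, Shelf, Title} and {BookID, ISBN, Publisher, Title}.
{ISBN, Publisher, Shelf, Title} is in BCNF.
{BookID, ISBN, Publisher, Title} is in BCNF.

{BookID, ISBN, Publisher, Title}; {Branch, DueDate}; {Branch, Publisher}; {ISBN, Publisher, Shelf, Title}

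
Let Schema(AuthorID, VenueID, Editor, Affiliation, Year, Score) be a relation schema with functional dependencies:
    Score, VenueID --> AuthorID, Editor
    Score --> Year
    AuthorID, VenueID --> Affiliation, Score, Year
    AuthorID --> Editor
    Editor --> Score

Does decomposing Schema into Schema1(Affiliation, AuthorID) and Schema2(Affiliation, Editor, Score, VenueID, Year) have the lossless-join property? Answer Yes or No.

Schema1 ∩ Schema2 = {Affiliation}; its closure under F is {Affiliation}.
The closure covers neither Schema1 nor Schema2 entirely; the join is not lossless.

No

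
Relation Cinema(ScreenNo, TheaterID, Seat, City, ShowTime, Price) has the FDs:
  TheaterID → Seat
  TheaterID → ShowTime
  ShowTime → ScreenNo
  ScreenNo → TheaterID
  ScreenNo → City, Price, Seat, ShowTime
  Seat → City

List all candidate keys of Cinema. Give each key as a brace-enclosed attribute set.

{ScreenNo}⁺ = {City, Price, ScreenNo, Seat, ShowTime, TheaterID} — all of the relation — so {ScreenNo} is a candidate key.
{ShowTime}⁺ = {City, Price, ScreenNo, Seat, ShowTime, TheaterID} — all of the relation — so {ShowTime} is a candidate key.
{TheaterID}⁺ = {City, Price, ScreenNo, Seat, ShowTime, TheaterID} — all of the relation — so {TheaterID} is a candidate key.
These are minimal and exhaustive — every other superkey contains one of them.

{ScreenNo}, {ShowTime}, {TheaterID}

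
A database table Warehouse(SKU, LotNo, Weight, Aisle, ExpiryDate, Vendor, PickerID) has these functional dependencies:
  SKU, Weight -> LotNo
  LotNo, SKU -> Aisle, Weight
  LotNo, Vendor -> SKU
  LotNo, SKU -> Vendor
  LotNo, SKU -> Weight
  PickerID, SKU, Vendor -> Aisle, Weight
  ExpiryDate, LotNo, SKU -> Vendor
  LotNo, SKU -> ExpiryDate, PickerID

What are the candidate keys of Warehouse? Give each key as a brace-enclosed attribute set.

{LotNo, SKU}⁺ = {Aisle, ExpiryDate, LotNo, PickerID, SKU, Vendor, Weight}, which is every attribute, so {LotNo, SKU} is a candidate key.
{LotNo, Vendor}⁺ = {Aisle, ExpiryDate, LotNo, PickerID, SKU, Vendor, Weight}, which is every attribute, so {LotNo, Vendor} is a candidate key.
{SKU, Weight}⁺ = {Aisle, ExpiryDate, LotNo, PickerID, SKU, Vendor, Weight}, which is every attribute, so {SKU, Weight} is a candidate key.
{PickerID, SKU, Vendor}⁺ = {Aisle, ExpiryDate, LotNo, PickerID, SKU, Vendor, Weight}, which is every attribute, so {PickerID, SKU, Vendor} is a candidate key.
These are minimal and exhaustive — every other superkey contains one of them.

{LotNo, SKU}, {LotNo, Vendor}, {PickerID, SKU, Vendor}, {SKU, Weight}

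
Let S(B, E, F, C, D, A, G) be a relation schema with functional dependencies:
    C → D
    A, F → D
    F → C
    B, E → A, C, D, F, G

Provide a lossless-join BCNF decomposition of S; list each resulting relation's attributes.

{A, B, E, F, G}; {C, D}; {C, F}

Candidate key of the original relation: {B, E}.
Within {A, B, C, D, E, F, G}: {C}⁺ ∩ {A, B, C, D, E, F, G} = {C, D}, not the whole set, so C → D violates BCNF; decompose into {C, D} and {A, B, C, E, F, G}.
{C, D}: every determinant is a superkey — BCNF.
Within {A, B, C, E, F, G}: {A, F}⁺ ∩ {A, B, C, E, F, G} = {A, C, F}, not the whole set, so A, F → C violates BCNF; decompose into {A, C, F} and {A, B, E, F, G}.
Within {A, C, F}: {F}⁺ ∩ {A, C, F} = {C, F}, not the whole set, so F → C violates BCNF; decompose into {C, F} and {A, F}.
{C, F}: every determinant is a superkey — BCNF.
{A, F}: every determinant is a superkey — BCNF.
{A, B, E, F, G}: every determinant is a superkey — BCNF.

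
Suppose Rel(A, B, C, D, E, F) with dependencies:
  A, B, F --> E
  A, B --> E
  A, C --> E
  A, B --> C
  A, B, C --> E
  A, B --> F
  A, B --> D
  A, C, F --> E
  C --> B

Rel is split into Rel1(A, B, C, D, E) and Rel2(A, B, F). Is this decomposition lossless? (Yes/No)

The shared attributes are {A, B} and {A, B}⁺ = {A, B, C, D, E, F}.
Since Rel1 ⊆ {A, B, C, D, E, F}, the intersection is a superkey of Rel1; the decomposition is lossless.

Yes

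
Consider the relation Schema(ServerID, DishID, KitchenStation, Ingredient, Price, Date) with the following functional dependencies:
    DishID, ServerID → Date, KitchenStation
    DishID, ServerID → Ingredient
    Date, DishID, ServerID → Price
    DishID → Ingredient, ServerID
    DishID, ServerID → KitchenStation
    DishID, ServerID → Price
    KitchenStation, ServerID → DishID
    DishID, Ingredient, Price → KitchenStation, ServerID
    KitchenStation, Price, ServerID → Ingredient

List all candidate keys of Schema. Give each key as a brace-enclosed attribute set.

{DishID}, {KitchenStation, ServerID}

{DishID}⁺ = {Date, DishID, Ingredient, KitchenStation, Price, ServerID} — all of the relation — so {DishID} is a candidate key.
{KitchenStation, ServerID}⁺ = {Date, DishID, Ingredient, KitchenStation, Price, ServerID} — all of the relation — so {KitchenStation, ServerID} is a candidate key.
No proper subset of any of these is a key, and no other minimal superkey exists.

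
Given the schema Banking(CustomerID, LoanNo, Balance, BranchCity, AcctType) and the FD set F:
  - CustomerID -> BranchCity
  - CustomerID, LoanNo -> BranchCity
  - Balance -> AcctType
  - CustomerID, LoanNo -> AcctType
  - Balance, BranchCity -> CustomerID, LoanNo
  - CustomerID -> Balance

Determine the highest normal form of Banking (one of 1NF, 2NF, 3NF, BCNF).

1NF

Candidate keys: {Balance, BranchCity}, {CustomerID}. Prime attributes: {Balance, BranchCity, CustomerID}.
Balance -> AcctType breaks BCNF: {Balance}⁺ = {AcctType, Balance}, so {Balance} is not a superkey.
Because {AcctType} is non-prime and the left side of Balance -> AcctType is not a superkey, the relation is not in 3NF.
{Balance} is a proper subset of the key {Balance, BranchCity}, and {Balance}⁺ contains the non-prime attribute {AcctType} — a partial dependency, so 2NF is violated.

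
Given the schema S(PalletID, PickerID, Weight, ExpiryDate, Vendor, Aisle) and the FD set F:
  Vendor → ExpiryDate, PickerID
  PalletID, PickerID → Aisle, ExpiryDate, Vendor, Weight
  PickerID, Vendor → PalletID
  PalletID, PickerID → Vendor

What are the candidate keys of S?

{PalletID, PickerID}, {Vendor}

{Vendor} is a candidate key since {Vendor}⁺ = {Aisle, ExpiryDate, PalletID, PickerID, Vendor, Weight} covers every attribute.
{PalletID, PickerID} is a candidate key since {PalletID, PickerID}⁺ = {Aisle, ExpiryDate, PalletID, PickerID, Vendor, Weight} covers every attribute.
Any other superkey properly contains one of these, so there are no further candidate keys.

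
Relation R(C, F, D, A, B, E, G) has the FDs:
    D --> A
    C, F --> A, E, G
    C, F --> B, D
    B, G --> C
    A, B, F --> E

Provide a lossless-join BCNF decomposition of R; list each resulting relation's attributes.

Candidate keys of the original relation: {B, F, G}, {C, F}.
{A, B, C, D, E, F, G}: {D} determines {A, D} here but is not a superkey — split on D --> A, giving {A, D} and {B, C, D, E, F, G}.
{A, D} has no BCNF violation.
{B, C, D, E, F, G}: {B, G} determines {B, C, G} here but is not a superkey — split on B, G --> C, giving {B, C, G} and {B, D, E, F, G}.
{B, C, G} has no BCNF violation.
{B, D, E, F, G}: {B, D, F} determines {B, D, E, F} here but is not a superkey — split on B, D, F --> E, giving {B, D, E, F} and {B, D, F, G}.
{B, D, E, F} has no BCNF violation.
{B, D, F, G} has no BCNF violation.

{A, D}; {B, C, G}; {B, D, E, F}; {B, D, F, G}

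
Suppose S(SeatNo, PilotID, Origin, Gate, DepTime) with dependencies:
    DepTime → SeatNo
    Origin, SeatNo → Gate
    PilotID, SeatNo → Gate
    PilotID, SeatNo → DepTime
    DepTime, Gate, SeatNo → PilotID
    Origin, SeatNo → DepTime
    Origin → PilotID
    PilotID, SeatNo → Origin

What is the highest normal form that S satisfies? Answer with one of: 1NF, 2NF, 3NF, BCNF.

3NF

Candidate keys: {DepTime, Gate}, {DepTime, Origin}, {DepTime, PilotID}, {Origin, SeatNo}, {PilotID, SeatNo}. Prime attributes: {DepTime, Gate, Origin, PilotID, SeatNo}.
DepTime → SeatNo: {DepTime}⁺ = {DepTime, SeatNo}, which is not all of the attributes, so the left side is not a superkey — BCNF is violated.
But every attribute on its right side ({SeatNo}) is prime, and the same holds for every other non-superkey FD, so 3NF still holds.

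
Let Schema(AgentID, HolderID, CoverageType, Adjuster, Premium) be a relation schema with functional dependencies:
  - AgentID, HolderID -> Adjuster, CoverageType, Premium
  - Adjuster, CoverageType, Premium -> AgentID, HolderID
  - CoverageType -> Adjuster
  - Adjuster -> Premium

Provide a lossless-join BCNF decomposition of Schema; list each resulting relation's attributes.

{Adjuster, AgentID, CoverageType, HolderID}; {Adjuster, Premium}

Candidate keys of the original relation: {AgentID, HolderID}, {CoverageType}.
{Adjuster, AgentID, CoverageType, HolderID, Premium}: {Adjuster} determines {Adjuster, Premium} here but is not a superkey — split on Adjuster -> Premium, giving {Adjuster, Premium} and {Adjuster, AgentID, CoverageType, HolderID}.
{Adjuster, Premium} has no BCNF violation.
{Adjuster, AgentID, CoverageType, HolderID} has no BCNF violation.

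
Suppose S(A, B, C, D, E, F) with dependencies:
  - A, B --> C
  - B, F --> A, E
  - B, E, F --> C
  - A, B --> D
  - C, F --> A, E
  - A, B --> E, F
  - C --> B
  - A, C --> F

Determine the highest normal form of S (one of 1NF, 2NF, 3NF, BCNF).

Candidate keys: {A, B}, {A, C}, {B, F}, {C, F}. Prime attributes: {A, B, C, F}.
C --> B: {C}⁺ = {B, C}, which is not all of the attributes, so the left side is not a superkey — BCNF is violated.
Its right-hand attributes {B} are all prime, as are those of every other non-superkey FD — the relation is in 3NF.

3NF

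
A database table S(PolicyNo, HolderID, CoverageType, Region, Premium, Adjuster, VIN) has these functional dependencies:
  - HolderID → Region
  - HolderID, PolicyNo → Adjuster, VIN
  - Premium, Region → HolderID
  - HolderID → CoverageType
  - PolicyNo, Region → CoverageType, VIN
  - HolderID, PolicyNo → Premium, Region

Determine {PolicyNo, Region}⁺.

Start with {PolicyNo, Region}.
PolicyNo, Region → CoverageType, VIN applies; add {CoverageType, VIN} → now {CoverageType, PolicyNo, Region, VIN}.
No further FD applies.

{CoverageType, PolicyNo, Region, VIN}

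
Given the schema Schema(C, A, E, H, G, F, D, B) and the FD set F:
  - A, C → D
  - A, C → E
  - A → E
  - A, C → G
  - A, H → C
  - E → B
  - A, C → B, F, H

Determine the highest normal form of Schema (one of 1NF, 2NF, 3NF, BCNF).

1NF

Candidate keys: {A, C}, {A, H}. Prime attributes: {A, C, H}.
For A → E we have {A}⁺ = {A, B, E}; {A} is not a superkey, so BCNF fails.
Because {E} is non-prime and the left side of A → E is not a superkey, the relation is not in 3NF.
{A} is a proper subset of the key {A, C}, and {A}⁺ contains the non-prime attributes {B, E} — a partial dependency, so 2NF is violated.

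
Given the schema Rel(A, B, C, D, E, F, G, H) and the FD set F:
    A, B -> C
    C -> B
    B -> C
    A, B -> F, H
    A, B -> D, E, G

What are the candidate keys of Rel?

No FD produces {A}, so it must be in every candidate key.
{A, B}⁺ = {A, B, C, D, E, F, G, H} — all of the relation — so {A, B} is a candidate key.
{A, C}⁺ = {A, B, C, D, E, F, G, H} — all of the relation — so {A, C} is a candidate key.
These are minimal and exhaustive — every other superkey contains one of them.

{A, B}, {A, C}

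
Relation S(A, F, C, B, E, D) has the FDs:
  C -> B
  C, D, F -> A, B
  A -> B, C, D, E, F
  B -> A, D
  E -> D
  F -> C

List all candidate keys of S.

{A}, {B}, {C}, {F}

Closure of {A} is {A, B, C, D, E, F}, the whole schema; {A} is a candidate key.
Closure of {B} is {A, B, C, D, E, F}, the whole schema; {B} is a candidate key.
Closure of {C} is {A, B, C, D, E, F}, the whole schema; {C} is a candidate key.
Closure of {F} is {A, B, C, D, E, F}, the whole schema; {F} is a candidate key.
No proper subset of any of these is a key, and no other minimal superkey exists.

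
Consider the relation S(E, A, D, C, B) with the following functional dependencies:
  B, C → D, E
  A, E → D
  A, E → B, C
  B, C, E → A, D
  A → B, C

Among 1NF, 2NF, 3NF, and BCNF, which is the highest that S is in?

BCNF

Candidate keys: {A}, {B, C}. Prime attributes: {A, B, C}.
Every FD has a superkey on the left, so the relation is in BCNF.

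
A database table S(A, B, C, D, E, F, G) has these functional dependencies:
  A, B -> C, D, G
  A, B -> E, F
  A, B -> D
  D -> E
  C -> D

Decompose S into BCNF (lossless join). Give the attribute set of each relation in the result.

Candidate key of the original relation: {A, B}.
In {A, B, C, D, E, F, G}, {D} is not a superkey ({D}⁺ restricted to this set is {D, E}), so split on D -> E into {D, E} and {A, B, C, D, F, G}.
{D, E} has no BCNF violation.
In {A, B, C, D, F, G}, {C} is not a superkey ({C}⁺ restricted to this set is {C, D}), so split on C -> D into {C, D} and {A, B, C, F, G}.
{C, D} has no BCNF violation.
{A, B, C, F, G} has no BCNF violation.

{A, B, C, F, G}; {C, D}; {D, E}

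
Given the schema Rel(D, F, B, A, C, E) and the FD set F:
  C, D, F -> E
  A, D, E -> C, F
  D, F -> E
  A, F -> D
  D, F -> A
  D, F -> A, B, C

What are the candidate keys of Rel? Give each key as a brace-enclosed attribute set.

{A, D, E}, {A, F}, {D, F}

{A, F} is a candidate key since {A, F}⁺ = {A, B, C, D, E, F} covers every attribute.
{D, F} is a candidate key since {D, F}⁺ = {A, B, C, D, E, F} covers every attribute.
{A, D, E} is a candidate key since {A, D, E}⁺ = {A, B, C, D, E, F} covers every attribute.
No proper subset of any of these is a key, and no other minimal superkey exists.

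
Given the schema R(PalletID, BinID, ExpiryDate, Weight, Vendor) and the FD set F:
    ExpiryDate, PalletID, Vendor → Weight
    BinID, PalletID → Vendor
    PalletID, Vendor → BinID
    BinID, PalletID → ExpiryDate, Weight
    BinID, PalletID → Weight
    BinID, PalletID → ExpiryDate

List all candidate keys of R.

{BinID, PalletID}, {PalletID, Vendor}

Attributes never on any right-hand side: {PalletID} — every candidate key must contain it.
{BinID, PalletID}⁺ = {BinID, ExpiryDate, PalletID, Vendor, Weight}, which is every attribute, so {BinID, PalletID} is a candidate key.
{PalletID, Vendor}⁺ = {BinID, ExpiryDate, PalletID, Vendor, Weight}, which is every attribute, so {PalletID, Vendor} is a candidate key.
Any other superkey properly contains one of these, so there are no further candidate keys.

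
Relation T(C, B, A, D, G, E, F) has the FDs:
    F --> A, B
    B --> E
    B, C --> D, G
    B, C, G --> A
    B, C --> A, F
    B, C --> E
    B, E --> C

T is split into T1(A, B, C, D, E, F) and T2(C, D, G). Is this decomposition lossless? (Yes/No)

T1 ∩ T2 = {C, D}; its closure under F is {C, D}.
T1 ⊄ {C, D} and T2 ⊄ {C, D}, so the split is lossy.

No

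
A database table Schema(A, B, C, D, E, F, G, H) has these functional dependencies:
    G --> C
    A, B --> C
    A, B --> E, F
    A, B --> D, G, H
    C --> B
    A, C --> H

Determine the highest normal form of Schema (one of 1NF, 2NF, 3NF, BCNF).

3NF

Candidate keys: {A, B}, {A, C}, {A, G}. Prime attributes: {A, B, C, G}.
For G --> C we have {G}⁺ = {B, C, G}; {G} is not a superkey, so BCNF fails.
But every attribute on its right side ({C}) is prime, and the same holds for every other non-superkey FD, so 3NF still holds.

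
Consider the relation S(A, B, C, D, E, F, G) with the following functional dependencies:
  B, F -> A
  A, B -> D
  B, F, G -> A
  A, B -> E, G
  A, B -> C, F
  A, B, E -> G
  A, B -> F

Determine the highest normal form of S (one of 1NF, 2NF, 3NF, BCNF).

Candidate keys: {A, B}, {B, F}. Prime attributes: {A, B, F}.
The left-hand side of every FD is a superkey, so BCNF is satisfied.

BCNF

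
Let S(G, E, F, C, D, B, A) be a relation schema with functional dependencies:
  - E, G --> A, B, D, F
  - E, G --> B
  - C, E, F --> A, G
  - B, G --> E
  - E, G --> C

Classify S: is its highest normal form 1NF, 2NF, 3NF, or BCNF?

Candidate keys: {B, G}, {C, E, F}, {E, G}. Prime attributes: {B, C, E, F, G}.
Each dependency's left side is a superkey — BCNF holds.

BCNF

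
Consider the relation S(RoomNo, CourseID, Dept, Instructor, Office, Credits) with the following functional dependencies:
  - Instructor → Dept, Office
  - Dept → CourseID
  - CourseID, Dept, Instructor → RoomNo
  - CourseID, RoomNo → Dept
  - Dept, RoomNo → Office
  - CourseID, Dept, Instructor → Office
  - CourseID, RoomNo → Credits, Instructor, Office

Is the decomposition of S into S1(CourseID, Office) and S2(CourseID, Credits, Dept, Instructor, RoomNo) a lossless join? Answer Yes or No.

No

Common attributes: {CourseID}; their closure is {CourseID}.
Neither S1 nor S2 is contained in that closure, so the decomposition is lossy.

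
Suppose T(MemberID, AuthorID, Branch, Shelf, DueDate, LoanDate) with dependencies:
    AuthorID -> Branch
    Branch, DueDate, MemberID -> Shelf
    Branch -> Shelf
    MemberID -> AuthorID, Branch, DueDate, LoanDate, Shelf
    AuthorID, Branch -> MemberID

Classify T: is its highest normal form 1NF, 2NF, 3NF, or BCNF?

Candidate keys: {AuthorID}, {MemberID}. Prime attributes: {AuthorID, MemberID}.
For Branch -> Shelf we have {Branch}⁺ = {Branch, Shelf}; {Branch} is not a superkey, so BCNF fails.
Branch -> Shelf has non-prime {Shelf} on the right and a non-superkey on the left, so 3NF fails.
All keys have size 1, which rules out partial dependencies — 2NF is satisfied.

2NF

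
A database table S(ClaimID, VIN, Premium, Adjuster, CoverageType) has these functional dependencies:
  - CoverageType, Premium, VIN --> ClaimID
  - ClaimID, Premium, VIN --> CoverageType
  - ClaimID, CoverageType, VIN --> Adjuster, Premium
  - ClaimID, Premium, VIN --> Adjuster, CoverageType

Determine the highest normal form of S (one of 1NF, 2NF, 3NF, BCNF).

BCNF

Candidate keys: {ClaimID, CoverageType, VIN}, {ClaimID, Premium, VIN}, {CoverageType, Premium, VIN}. Prime attributes: {ClaimID, CoverageType, Premium, VIN}.
Each dependency's left side is a superkey — BCNF holds.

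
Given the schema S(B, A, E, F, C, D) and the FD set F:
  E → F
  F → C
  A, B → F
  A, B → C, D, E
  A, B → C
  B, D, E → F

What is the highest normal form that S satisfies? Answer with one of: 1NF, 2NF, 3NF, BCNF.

Candidate key: {A, B}. Prime attributes: {A, B}.
E → F: {E}⁺ = {C, E, F}, which is not all of the attributes, so the left side is not a superkey — BCNF is violated.
E → F has non-prime {F} on the right and a non-superkey on the left, so 3NF fails.
No proper subset of a key has a non-prime attribute in its closure, so there is no partial dependency; 2NF holds.

2NF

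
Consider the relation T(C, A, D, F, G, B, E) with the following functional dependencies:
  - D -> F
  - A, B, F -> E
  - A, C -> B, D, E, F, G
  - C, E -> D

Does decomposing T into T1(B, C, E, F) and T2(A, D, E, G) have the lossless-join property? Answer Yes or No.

Common attributes: {E}; their closure is {E}.
Neither T1 nor T2 is contained in that closure, so the decomposition is lossy.

No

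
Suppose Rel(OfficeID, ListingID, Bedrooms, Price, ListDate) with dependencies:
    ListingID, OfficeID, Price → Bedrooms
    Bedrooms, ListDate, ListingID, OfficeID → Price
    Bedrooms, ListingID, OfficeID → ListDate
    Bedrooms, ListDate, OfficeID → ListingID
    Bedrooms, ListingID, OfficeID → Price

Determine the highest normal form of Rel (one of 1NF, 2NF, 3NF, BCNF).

Candidate keys: {Bedrooms, ListDate, OfficeID}, {Bedrooms, ListingID, OfficeID}, {ListingID, OfficeID, Price}. Prime attributes: {Bedrooms, ListDate, ListingID, OfficeID, Price}.
Every FD has a superkey on the left, so the relation is in BCNF.

BCNF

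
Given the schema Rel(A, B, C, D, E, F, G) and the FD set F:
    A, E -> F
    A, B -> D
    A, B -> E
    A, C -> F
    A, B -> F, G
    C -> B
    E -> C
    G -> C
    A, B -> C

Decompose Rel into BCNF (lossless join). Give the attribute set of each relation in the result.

{A, D, E, F, G}; {B, C}; {C, E}

Candidate keys of the original relation: {A, B}, {A, C}, {A, E}, {A, G}.
In {A, B, C, D, E, F, G}, {C} is not a superkey ({C}⁺ restricted to this set is {B, C}), so split on C -> B into {B, C} and {A, C, D, E, F, G}.
{B, C} is in BCNF.
In {A, C, D, E, F, G}, {E} is not a superkey ({E}⁺ restricted to this set is {C, E}), so split on E -> C into {C, E} and {A, D, E, F, G}.
{C, E} is in BCNF.
{A, D, E, F, G} is in BCNF.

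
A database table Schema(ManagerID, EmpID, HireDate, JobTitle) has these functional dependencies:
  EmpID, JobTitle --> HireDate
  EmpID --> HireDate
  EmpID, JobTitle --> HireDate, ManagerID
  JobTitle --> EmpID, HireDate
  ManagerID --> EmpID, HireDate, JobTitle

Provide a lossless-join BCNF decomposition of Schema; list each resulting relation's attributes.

Candidate keys of the original relation: {JobTitle}, {ManagerID}.
Within {EmpID, HireDate, JobTitle, ManagerID}: {EmpID}⁺ ∩ {EmpID, HireDate, JobTitle, ManagerID} = {EmpID, HireDate}, not the whole set, so EmpID --> HireDate violates BCNF; decompose into {EmpID, HireDate} and {EmpID, JobTitle, ManagerID}.
{EmpID, HireDate} has no BCNF violation.
{EmpID, JobTitle, ManagerID} has no BCNF violation.

{EmpID, HireDate}; {EmpID, JobTitle, ManagerID}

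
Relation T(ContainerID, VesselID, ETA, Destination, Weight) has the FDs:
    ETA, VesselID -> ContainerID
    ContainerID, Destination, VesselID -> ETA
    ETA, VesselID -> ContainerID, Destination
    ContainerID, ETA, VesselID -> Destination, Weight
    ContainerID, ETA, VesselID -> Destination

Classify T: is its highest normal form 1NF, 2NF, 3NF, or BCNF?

BCNF

Candidate keys: {ContainerID, Destination, VesselID}, {ETA, VesselID}. Prime attributes: {ContainerID, Destination, ETA, VesselID}.
The left-hand side of every FD is a superkey, so BCNF is satisfied.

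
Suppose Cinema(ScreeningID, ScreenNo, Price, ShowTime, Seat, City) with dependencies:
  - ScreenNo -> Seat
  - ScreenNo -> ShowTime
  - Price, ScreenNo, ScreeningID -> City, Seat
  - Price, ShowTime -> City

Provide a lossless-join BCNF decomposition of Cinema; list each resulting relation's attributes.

{City, Price, ScreenNo}; {Price, ScreenNo, ScreeningID}; {ScreenNo, Seat, ShowTime}

Candidate key of the original relation: {Price, ScreenNo, ScreeningID}.
{City, Price, ScreenNo, ScreeningID, Seat, ShowTime}: {ScreenNo} determines {ScreenNo, Seat, ShowTime} here but is not a superkey — split on ScreenNo -> Seat, ShowTime, giving {ScreenNo, Seat, ShowTime} and {City, Price, ScreenNo, ScreeningID}.
{ScreenNo, Seat, ShowTime} has no BCNF violation.
{City, Price, ScreenNo, ScreeningID}: {Price, ScreenNo} determines {City, Price, ScreenNo} here but is not a superkey — split on Price, ScreenNo -> City, giving {City, Price, ScreenNo} and {Price, ScreenNo, ScreeningID}.
{City, Price, ScreenNo} has no BCNF violation.
{Price, ScreenNo, ScreeningID} has no BCNF violation.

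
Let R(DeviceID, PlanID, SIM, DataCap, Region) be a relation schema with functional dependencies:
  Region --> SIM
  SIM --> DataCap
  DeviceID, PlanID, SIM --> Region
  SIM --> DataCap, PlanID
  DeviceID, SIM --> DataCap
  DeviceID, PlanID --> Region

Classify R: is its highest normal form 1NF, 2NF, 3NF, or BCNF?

1NF

Candidate keys: {DeviceID, PlanID}, {DeviceID, Region}, {DeviceID, SIM}. Prime attributes: {DeviceID, PlanID, Region, SIM}.
Region --> SIM: {Region}⁺ = {DataCap, PlanID, Region, SIM}, which is not all of the attributes, so the left side is not a superkey — BCNF is violated.
SIM --> DataCap determines the non-prime attribute {DataCap} from a non-superkey — 3NF is violated.
{Region} is a proper subset of the key {DeviceID, Region}, and {Region}⁺ contains the non-prime attribute {DataCap} — a partial dependency, so 2NF is violated.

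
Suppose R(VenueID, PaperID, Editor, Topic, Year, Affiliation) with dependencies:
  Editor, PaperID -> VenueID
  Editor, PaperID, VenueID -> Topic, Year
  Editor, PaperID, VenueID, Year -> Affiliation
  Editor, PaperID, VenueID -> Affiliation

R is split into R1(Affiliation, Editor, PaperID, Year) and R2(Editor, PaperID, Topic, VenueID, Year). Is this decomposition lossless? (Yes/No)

Yes

Common attributes: {Editor, PaperID, Year}; their closure is {Affiliation, Editor, PaperID, Topic, VenueID, Year}.
R1 is contained in that closure, so R1 ∩ R2 -> R1 holds and the join is lossless.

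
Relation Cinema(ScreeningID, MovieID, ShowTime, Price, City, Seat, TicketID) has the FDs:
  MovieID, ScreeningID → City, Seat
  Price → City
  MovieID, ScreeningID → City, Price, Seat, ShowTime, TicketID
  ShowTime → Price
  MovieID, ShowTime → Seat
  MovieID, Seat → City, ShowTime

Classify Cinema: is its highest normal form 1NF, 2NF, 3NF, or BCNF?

2NF

Candidate key: {MovieID, ScreeningID}. Prime attributes: {MovieID, ScreeningID}.
For Price → City we have {Price}⁺ = {City, Price}; {Price} is not a superkey, so BCNF fails.
Because {City} is non-prime and the left side of Price → City is not a superkey, the relation is not in 3NF.
Checking every proper subset of each key, none determines a non-prime attribute — 2NF is satisfied.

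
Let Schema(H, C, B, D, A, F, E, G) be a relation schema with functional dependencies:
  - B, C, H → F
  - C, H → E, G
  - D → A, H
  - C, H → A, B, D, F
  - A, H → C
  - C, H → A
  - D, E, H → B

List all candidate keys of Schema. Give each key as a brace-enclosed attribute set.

Closure of {D} is {A, B, C, D, E, F, G, H}, the whole schema; {D} is a candidate key.
Closure of {A, H} is {A, B, C, D, E, F, G, H}, the whole schema; {A, H} is a candidate key.
Closure of {C, H} is {A, B, C, D, E, F, G, H}, the whole schema; {C, H} is a candidate key.
These are minimal and exhaustive — every other superkey contains one of them.

{A, H}, {C, H}, {D}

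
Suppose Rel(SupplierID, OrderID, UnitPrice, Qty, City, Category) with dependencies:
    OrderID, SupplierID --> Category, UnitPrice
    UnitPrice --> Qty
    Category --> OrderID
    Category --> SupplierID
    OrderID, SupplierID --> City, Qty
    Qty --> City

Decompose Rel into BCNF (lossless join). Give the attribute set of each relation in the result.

Candidate keys of the original relation: {Category}, {OrderID, SupplierID}.
Within {Category, City, OrderID, Qty, SupplierID, UnitPrice}: {UnitPrice}⁺ ∩ {Category, City, OrderID, Qty, SupplierID, UnitPrice} = {City, Qty, UnitPrice}, not the whole set, so UnitPrice --> City, Qty violates BCNF; decompose into {City, Qty, UnitPrice} and {Category, OrderID, SupplierID, UnitPrice}.
Within {City, Qty, UnitPrice}: {Qty}⁺ ∩ {City, Qty, UnitPrice} = {City, Qty}, not the whole set, so Qty --> City violates BCNF; decompose into {City, Qty} and {Qty, UnitPrice}.
{City, Qty} is in BCNF.
{Qty, UnitPrice} is in BCNF.
{Category, OrderID, SupplierID, UnitPrice} is in BCNF.

{Category, OrderID, SupplierID, UnitPrice}; {City, Qty}; {Qty, UnitPrice}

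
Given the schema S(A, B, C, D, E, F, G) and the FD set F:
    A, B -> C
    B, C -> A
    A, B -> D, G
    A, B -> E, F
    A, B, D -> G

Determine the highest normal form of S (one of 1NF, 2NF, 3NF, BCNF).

BCNF

Candidate keys: {A, B}, {B, C}. Prime attributes: {A, B, C}.
The left-hand side of every FD is a superkey, so BCNF is satisfied.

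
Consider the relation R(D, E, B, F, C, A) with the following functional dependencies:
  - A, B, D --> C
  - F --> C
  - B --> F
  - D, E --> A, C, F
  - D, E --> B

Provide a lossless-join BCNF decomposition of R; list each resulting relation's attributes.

{A, B, D, E}; {B, F}; {C, F}

Candidate key of the original relation: {D, E}.
In {A, B, C, D, E, F}, {A, B, D} is not a superkey ({A, B, D}⁺ restricted to this set is {A, B, C, D, F}), so split on A, B, D --> C, F into {A, B, C, D, F} and {A, B, D, E}.
In {A, B, C, D, F}, {F} is not a superkey ({F}⁺ restricted to this set is {C, F}), so split on F --> C into {C, F} and {A, B, D, F}.
{C, F} has no BCNF violation.
In {A, B, D, F}, {B} is not a superkey ({B}⁺ restricted to this set is {B, F}), so split on B --> F into {B, F} and {A, B, D}.
{B, F} has no BCNF violation.
{A, B, D} has no BCNF violation.
{A, B, D, E} has no BCNF violation.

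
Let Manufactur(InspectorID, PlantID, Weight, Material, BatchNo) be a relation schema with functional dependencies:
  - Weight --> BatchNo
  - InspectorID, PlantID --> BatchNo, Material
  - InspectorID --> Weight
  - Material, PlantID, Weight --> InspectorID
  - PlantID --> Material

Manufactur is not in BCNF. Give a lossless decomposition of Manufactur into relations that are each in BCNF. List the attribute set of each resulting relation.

{BatchNo, Weight}; {InspectorID, PlantID}; {InspectorID, Weight}; {Material, PlantID}

Candidate keys of the original relation: {InspectorID, PlantID}, {PlantID, Weight}.
Within {BatchNo, InspectorID, Material, PlantID, Weight}: {Weight}⁺ ∩ {BatchNo, InspectorID, Material, PlantID, Weight} = {BatchNo, Weight}, not the whole set, so Weight --> BatchNo violates BCNF; decompose into {BatchNo, Weight} and {InspectorID, Material, PlantID, Weight}.
{BatchNo, Weight}: every determinant is a superkey — BCNF.
Within {InspectorID, Material, PlantID, Weight}: {InspectorID}⁺ ∩ {InspectorID, Material, PlantID, Weight} = {InspectorID, Weight}, not the whole set, so InspectorID --> Weight violates BCNF; decompose into {InspectorID, Weight} and {InspectorID, Material, PlantID}.
{InspectorID, Weight}: every determinant is a superkey — BCNF.
Within {InspectorID, Material, PlantID}: {PlantID}⁺ ∩ {InspectorID, Material, PlantID} = {Material, PlantID}, not the whole set, so PlantID --> Material violates BCNF; decompose into {Material, PlantID} and {InspectorID, PlantID}.
{Material, PlantID}: every determinant is a superkey — BCNF.
{InspectorID, PlantID}: every determinant is a superkey — BCNF.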